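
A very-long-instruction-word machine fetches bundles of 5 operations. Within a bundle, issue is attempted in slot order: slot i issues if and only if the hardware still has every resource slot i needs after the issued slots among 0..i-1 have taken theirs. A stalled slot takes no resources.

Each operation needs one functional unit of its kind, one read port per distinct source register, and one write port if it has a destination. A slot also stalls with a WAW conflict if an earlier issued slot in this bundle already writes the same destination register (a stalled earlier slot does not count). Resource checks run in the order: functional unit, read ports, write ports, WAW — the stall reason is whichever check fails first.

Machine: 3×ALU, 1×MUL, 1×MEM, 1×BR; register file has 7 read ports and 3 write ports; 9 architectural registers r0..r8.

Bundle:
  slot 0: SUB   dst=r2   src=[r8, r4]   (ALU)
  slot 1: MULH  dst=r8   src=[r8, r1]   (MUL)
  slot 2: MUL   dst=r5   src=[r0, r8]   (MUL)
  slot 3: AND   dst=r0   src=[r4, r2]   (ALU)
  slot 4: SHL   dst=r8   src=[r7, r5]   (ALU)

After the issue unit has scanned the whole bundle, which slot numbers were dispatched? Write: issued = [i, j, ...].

issued = [0, 1, 3]

slot 0 (ALU): ISSUE — free A2,Mu1,Ld1,B1 rp5 wp2
slot 1 (MUL): ISSUE — free A2,Mu0,Ld1,B1 rp3 wp1
slot 2 (MUL): stall FU — free A2,Mu0,Ld1,B1 rp3 wp1
slot 3 (ALU): ISSUE — free A1,Mu0,Ld1,B1 rp1 wp0
slot 4 (ALU): stall RD_PORT — free A1,Mu0,Ld1,B1 rp1 wp0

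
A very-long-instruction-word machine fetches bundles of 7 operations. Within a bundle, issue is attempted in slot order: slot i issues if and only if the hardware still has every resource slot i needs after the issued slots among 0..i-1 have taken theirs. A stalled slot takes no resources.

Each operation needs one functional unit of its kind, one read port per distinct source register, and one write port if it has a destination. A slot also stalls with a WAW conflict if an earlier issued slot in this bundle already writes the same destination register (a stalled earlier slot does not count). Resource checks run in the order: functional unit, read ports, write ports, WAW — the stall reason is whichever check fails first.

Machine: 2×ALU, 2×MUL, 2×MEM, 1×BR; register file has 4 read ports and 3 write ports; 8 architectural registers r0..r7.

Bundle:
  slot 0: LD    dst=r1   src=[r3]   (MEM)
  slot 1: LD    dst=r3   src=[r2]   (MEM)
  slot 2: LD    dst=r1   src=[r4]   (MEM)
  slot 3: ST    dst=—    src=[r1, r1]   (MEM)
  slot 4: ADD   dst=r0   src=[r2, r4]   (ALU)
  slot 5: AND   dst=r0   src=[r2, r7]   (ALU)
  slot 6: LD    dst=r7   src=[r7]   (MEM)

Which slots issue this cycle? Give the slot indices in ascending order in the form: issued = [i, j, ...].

issued = [0, 1, 4]

(0) want 1×MEM +1rd +1wr — yes → AL2|MU2|ME1|BR1|rd3|wr2
(1) want 1×MEM +1rd +1wr — yes → AL2|MU2|ME0|BR1|rd2|wr1
(2) want 1×MEM +1rd +1wr — FU → AL2|MU2|ME0|BR1|rd2|wr1
(3) want 1×MEM +1rd +0wr — FU → AL2|MU2|ME0|BR1|rd2|wr1
(4) want 1×ALU +2rd +1wr — yes → AL1|MU2|ME0|BR1|rd0|wr0
(5) want 1×ALU +2rd +1wr — RD_PORT → AL1|MU2|ME0|BR1|rd0|wr0
(6) want 1×MEM +1rd +1wr — FU → AL1|MU2|ME0|BR1|rd0|wr0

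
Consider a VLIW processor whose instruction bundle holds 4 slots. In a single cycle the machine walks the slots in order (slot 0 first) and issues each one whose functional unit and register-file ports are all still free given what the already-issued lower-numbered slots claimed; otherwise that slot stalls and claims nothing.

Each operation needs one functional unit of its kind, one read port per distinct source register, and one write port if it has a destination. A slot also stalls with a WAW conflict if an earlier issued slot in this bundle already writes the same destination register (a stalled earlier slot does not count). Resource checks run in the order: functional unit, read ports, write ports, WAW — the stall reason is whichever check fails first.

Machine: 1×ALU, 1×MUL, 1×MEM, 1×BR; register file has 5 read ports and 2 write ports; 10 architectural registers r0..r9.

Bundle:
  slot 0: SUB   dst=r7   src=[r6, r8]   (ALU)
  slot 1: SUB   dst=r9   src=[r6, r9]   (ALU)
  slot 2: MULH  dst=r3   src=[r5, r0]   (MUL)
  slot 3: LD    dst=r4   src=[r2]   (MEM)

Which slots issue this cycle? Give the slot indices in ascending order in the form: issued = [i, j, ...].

issued = [0, 2]

  0. ALU→r7 ⇒ go  {0A/1Mu/1Ld/1B | 3r 1w}
  1. ALU→r9 ⇒ no(FU)  {0A/1Mu/1Ld/1B | 3r 1w}
  2. MUL→r3 ⇒ go  {0A/0Mu/1Ld/1B | 1r 0w}
  3. MEM→r4 ⇒ no(WR_PORT)  {0A/0Mu/1Ld/1B | 1r 0w}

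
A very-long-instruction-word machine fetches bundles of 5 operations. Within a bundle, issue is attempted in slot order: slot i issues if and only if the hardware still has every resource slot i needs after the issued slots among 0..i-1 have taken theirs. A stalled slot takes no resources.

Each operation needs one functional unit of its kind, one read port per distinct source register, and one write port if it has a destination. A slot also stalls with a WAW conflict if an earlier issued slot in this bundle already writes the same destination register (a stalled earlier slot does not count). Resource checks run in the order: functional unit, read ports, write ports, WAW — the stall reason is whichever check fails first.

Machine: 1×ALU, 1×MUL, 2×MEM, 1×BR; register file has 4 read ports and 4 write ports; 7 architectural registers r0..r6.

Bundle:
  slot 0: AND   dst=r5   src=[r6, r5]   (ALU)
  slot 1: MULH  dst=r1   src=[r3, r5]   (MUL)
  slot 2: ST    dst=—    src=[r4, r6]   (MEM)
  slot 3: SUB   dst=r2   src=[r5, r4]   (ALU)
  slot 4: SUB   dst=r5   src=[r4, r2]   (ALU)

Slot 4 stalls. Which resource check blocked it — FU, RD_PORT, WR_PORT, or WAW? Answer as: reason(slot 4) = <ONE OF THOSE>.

reason(slot 4) = FU

[0] ALU needs rd=2 wr=1: ok; after: ALU=0 MUL=1 MEM=2 BR=1, R=2, W=3
[1] MUL needs rd=2 wr=1: ok; after: ALU=0 MUL=0 MEM=2 BR=1, R=0, W=2
[2] MEM needs rd=2 wr=0: RD_PORT; after: ALU=0 MUL=0 MEM=2 BR=1, R=0, W=2
[3] ALU needs rd=2 wr=1: FU; after: ALU=0 MUL=0 MEM=2 BR=1, R=0, W=2
[4] ALU needs rd=2 wr=1: FU; after: ALU=0 MUL=0 MEM=2 BR=1, R=0, W=2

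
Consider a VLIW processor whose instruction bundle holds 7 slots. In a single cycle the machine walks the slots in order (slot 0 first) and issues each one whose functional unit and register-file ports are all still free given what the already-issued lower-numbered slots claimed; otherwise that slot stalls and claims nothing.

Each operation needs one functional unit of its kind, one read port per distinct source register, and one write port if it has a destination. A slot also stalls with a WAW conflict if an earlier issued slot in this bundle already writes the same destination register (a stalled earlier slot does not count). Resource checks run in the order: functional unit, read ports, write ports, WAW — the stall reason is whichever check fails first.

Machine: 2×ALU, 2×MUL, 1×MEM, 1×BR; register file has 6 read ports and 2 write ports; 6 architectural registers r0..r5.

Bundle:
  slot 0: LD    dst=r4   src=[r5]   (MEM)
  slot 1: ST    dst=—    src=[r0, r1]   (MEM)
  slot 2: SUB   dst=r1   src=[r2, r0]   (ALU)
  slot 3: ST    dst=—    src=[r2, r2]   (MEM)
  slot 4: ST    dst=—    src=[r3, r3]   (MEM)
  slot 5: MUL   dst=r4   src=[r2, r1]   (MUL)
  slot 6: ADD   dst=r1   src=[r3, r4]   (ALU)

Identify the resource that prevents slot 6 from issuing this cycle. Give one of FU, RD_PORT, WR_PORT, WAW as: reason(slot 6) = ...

reason(slot 6) = WR_PORT

  0. MEM→r4 ⇒ go  {2A/2Mu/0Ld/1B | 5r 1w}
  1. MEM ⇒ no(FU)  {2A/2Mu/0Ld/1B | 5r 1w}
  2. ALU→r1 ⇒ go  {1A/2Mu/0Ld/1B | 3r 0w}
  3. MEM ⇒ no(FU)  {1A/2Mu/0Ld/1B | 3r 0w}
  4. MEM ⇒ no(FU)  {1A/2Mu/0Ld/1B | 3r 0w}
  5. MUL→r4 ⇒ no(WR_PORT)  {1A/2Mu/0Ld/1B | 3r 0w}
  6. ALU→r1 ⇒ no(WR_PORT)  {1A/2Mu/0Ld/1B | 3r 0w}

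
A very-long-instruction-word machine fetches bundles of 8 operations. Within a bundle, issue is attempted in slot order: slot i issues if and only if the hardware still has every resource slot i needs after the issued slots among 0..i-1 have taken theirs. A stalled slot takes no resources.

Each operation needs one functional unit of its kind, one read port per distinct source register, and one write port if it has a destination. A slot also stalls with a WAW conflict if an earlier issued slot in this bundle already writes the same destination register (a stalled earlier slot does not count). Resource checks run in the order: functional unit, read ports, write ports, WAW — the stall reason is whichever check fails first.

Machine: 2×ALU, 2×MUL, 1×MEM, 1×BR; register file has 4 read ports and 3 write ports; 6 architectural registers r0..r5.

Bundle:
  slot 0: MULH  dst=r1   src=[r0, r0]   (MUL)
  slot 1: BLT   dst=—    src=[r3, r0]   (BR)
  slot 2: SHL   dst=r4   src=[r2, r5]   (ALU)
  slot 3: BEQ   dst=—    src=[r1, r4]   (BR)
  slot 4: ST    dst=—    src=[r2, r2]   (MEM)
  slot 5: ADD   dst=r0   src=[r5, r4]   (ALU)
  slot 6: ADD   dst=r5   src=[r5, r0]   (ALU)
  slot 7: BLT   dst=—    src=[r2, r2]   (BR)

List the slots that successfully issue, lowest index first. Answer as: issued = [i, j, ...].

#0 MUL src=r0,r0 dispatched  <A:2 Mu:1 Ld:1 B:1 rd:3 wr:2>
#1 BR src=r3,r0 dispatched  <A:2 Mu:1 Ld:1 B:0 rd:1 wr:2>
#2 ALU src=r2,r5 held:RD_PORT  <A:2 Mu:1 Ld:1 B:0 rd:1 wr:2>
#3 BR src=r1,r4 held:FU  <A:2 Mu:1 Ld:1 B:0 rd:1 wr:2>
#4 MEM src=r2,r2 dispatched  <A:2 Mu:1 Ld:0 B:0 rd:0 wr:2>
#5 ALU src=r5,r4 held:RD_PORT  <A:2 Mu:1 Ld:0 B:0 rd:0 wr:2>
#6 ALU src=r5,r0 held:RD_PORT  <A:2 Mu:1 Ld:0 B:0 rd:0 wr:2>
#7 BR src=r2,r2 held:FU  <A:2 Mu:1 Ld:0 B:0 rd:0 wr:2>

issued = [0, 1, 4]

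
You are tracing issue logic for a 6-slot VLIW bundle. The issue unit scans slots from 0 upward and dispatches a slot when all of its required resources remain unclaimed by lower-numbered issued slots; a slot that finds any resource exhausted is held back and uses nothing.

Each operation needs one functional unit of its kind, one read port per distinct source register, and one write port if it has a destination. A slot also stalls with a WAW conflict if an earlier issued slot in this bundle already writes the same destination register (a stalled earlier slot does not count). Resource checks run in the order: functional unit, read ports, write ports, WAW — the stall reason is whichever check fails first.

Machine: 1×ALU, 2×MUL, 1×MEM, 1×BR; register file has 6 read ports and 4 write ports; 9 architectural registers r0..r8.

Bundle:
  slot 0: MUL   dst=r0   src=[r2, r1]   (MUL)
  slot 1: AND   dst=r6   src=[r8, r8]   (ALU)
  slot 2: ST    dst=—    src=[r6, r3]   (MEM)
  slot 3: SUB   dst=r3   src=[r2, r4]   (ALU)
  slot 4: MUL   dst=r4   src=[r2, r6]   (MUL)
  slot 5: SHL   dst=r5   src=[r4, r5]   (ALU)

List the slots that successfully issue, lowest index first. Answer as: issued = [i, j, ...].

issued = [0, 1, 2]

slot 0 (MUL): ISSUE — free A1,Mu1,Ld1,B1 rp4 wp3
slot 1 (ALU): ISSUE — free A0,Mu1,Ld1,B1 rp3 wp2
slot 2 (MEM): ISSUE — free A0,Mu1,Ld0,B1 rp1 wp2
slot 3 (ALU): stall FU — free A0,Mu1,Ld0,B1 rp1 wp2
slot 4 (MUL): stall RD_PORT — free A0,Mu1,Ld0,B1 rp1 wp2
slot 5 (ALU): stall FU — free A0,Mu1,Ld0,B1 rp1 wp2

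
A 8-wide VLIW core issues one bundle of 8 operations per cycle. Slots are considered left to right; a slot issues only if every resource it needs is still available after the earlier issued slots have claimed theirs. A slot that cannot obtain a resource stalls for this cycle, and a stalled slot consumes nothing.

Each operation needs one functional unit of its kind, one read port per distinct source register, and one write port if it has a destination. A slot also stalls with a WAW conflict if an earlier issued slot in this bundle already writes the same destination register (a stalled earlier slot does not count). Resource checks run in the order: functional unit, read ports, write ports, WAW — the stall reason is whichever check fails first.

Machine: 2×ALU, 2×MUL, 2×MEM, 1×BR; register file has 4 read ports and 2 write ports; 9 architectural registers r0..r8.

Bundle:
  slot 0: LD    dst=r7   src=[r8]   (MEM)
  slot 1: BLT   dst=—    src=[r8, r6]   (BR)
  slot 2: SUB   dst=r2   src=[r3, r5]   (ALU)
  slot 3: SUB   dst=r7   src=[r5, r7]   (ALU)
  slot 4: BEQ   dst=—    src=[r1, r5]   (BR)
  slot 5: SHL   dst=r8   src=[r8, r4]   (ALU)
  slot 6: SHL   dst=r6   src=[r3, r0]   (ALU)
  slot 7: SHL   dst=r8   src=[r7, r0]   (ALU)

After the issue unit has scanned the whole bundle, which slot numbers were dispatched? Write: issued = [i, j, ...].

  0. MEM→r7 ⇒ go  {2A/2Mu/1Ld/1B | 3r 1w}
  1. BR ⇒ go  {2A/2Mu/1Ld/0B | 1r 1w}
  2. ALU→r2 ⇒ no(RD_PORT)  {2A/2Mu/1Ld/0B | 1r 1w}
  3. ALU→r7 ⇒ no(RD_PORT)  {2A/2Mu/1Ld/0B | 1r 1w}
  4. BR ⇒ no(FU)  {2A/2Mu/1Ld/0B | 1r 1w}
  5. ALU→r8 ⇒ no(RD_PORT)  {2A/2Mu/1Ld/0B | 1r 1w}
  6. ALU→r6 ⇒ no(RD_PORT)  {2A/2Mu/1Ld/0B | 1r 1w}
  7. ALU→r8 ⇒ no(RD_PORT)  {2A/2Mu/1Ld/0B | 1r 1w}

issued = [0, 1]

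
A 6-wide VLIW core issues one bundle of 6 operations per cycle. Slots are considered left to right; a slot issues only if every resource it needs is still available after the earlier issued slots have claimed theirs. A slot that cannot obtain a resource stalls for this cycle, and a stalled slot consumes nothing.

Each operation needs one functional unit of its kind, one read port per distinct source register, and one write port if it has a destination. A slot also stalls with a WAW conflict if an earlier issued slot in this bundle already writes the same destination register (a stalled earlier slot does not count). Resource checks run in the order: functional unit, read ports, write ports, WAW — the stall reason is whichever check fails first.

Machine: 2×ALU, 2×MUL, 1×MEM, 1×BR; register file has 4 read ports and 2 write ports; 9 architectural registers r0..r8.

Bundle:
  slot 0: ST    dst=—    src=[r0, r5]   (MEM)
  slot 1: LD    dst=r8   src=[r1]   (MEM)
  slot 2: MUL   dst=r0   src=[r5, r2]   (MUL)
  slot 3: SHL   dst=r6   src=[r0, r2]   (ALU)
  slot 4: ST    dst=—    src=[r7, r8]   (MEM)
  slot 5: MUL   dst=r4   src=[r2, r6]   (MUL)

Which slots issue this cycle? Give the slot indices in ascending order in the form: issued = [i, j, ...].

issued = [0, 2]

  0. MEM ⇒ go  {2A/2Mu/0Ld/1B | 2r 2w}
  1. MEM→r8 ⇒ no(FU)  {2A/2Mu/0Ld/1B | 2r 2w}
  2. MUL→r0 ⇒ go  {2A/1Mu/0Ld/1B | 0r 1w}
  3. ALU→r6 ⇒ no(RD_PORT)  {2A/1Mu/0Ld/1B | 0r 1w}
  4. MEM ⇒ no(FU)  {2A/1Mu/0Ld/1B | 0r 1w}
  5. MUL→r4 ⇒ no(RD_PORT)  {2A/1Mu/0Ld/1B | 0r 1w}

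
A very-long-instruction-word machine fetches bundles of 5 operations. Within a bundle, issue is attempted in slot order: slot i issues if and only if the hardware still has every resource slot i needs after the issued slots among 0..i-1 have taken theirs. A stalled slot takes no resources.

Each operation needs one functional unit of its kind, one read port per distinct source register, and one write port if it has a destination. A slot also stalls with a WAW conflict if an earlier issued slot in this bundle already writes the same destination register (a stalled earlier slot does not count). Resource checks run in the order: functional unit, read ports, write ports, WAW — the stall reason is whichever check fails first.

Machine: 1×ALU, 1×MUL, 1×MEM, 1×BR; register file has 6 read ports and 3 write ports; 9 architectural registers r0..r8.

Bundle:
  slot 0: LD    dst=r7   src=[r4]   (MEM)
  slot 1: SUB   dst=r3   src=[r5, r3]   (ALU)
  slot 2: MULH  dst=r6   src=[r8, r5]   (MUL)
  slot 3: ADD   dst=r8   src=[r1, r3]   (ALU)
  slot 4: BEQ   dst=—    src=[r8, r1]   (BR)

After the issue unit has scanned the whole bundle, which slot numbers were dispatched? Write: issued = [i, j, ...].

[0] MEM needs rd=1 wr=1: ok; after: ALU=1 MUL=1 MEM=0 BR=1, R=5, W=2
[1] ALU needs rd=2 wr=1: ok; after: ALU=0 MUL=1 MEM=0 BR=1, R=3, W=1
[2] MUL needs rd=2 wr=1: ok; after: ALU=0 MUL=0 MEM=0 BR=1, R=1, W=0
[3] ALU needs rd=2 wr=1: FU; after: ALU=0 MUL=0 MEM=0 BR=1, R=1, W=0
[4] BR needs rd=2 wr=0: RD_PORT; after: ALU=0 MUL=0 MEM=0 BR=1, R=1, W=0

issued = [0, 1, 2]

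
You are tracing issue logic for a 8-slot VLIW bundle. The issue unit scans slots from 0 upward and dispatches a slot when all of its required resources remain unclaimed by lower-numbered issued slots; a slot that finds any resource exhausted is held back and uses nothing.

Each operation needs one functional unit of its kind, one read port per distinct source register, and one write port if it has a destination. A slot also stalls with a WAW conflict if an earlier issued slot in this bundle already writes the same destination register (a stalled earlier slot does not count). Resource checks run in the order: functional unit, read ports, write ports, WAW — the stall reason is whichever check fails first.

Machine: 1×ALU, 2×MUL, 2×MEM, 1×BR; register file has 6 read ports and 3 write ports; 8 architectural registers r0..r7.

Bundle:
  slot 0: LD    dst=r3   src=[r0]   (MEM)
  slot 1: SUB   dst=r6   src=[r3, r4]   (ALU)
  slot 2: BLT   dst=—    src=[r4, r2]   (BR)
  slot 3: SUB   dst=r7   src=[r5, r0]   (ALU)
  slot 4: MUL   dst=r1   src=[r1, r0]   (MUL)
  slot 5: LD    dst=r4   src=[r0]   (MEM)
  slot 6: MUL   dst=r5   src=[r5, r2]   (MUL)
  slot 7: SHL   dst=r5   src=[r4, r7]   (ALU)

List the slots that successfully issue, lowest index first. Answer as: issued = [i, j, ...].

issued = [0, 1, 2, 5]

(0) want 1×MEM +1rd +1wr — yes → AL1|MU2|ME1|BR1|rd5|wr2
(1) want 1×ALU +2rd +1wr — yes → AL0|MU2|ME1|BR1|rd3|wr1
(2) want 1×BR +2rd +0wr — yes → AL0|MU2|ME1|BR0|rd1|wr1
(3) want 1×ALU +2rd +1wr — FU → AL0|MU2|ME1|BR0|rd1|wr1
(4) want 1×MUL +2rd +1wr — RD_PORT → AL0|MU2|ME1|BR0|rd1|wr1
(5) want 1×MEM +1rd +1wr — yes → AL0|MU2|ME0|BR0|rd0|wr0
(6) want 1×MUL +2rd +1wr — RD_PORT → AL0|MU2|ME0|BR0|rd0|wr0
(7) want 1×ALU +2rd +1wr — FU → AL0|MU2|ME0|BR0|rd0|wr0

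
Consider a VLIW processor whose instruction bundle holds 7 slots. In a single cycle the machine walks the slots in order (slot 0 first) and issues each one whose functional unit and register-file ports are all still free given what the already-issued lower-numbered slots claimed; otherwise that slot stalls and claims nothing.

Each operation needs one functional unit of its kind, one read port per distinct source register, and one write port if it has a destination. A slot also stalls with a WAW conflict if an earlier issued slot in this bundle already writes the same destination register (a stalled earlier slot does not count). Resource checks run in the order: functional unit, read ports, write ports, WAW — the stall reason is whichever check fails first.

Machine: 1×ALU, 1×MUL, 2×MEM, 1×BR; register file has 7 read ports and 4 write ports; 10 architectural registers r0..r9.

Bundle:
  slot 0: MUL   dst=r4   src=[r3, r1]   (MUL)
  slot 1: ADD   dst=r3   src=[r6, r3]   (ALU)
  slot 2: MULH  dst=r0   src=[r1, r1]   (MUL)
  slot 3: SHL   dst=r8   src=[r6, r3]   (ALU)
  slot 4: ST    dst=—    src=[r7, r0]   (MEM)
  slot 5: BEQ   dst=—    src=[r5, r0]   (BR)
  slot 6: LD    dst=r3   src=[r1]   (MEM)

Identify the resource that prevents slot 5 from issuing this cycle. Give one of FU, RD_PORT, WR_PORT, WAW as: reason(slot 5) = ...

reason(slot 5) = RD_PORT

(0) want 1×MUL +2rd +1wr — yes → AL1|MU0|ME2|BR1|rd5|wr3
(1) want 1×ALU +2rd +1wr — yes → AL0|MU0|ME2|BR1|rd3|wr2
(2) want 1×MUL +1rd +1wr — FU → AL0|MU0|ME2|BR1|rd3|wr2
(3) want 1×ALU +2rd +1wr — FU → AL0|MU0|ME2|BR1|rd3|wr2
(4) want 1×MEM +2rd +0wr — yes → AL0|MU0|ME1|BR1|rd1|wr2
(5) want 1×BR +2rd +0wr — RD_PORT → AL0|MU0|ME1|BR1|rd1|wr2
(6) want 1×MEM +1rd +1wr — WAW → AL0|MU0|ME1|BR1|rd1|wr2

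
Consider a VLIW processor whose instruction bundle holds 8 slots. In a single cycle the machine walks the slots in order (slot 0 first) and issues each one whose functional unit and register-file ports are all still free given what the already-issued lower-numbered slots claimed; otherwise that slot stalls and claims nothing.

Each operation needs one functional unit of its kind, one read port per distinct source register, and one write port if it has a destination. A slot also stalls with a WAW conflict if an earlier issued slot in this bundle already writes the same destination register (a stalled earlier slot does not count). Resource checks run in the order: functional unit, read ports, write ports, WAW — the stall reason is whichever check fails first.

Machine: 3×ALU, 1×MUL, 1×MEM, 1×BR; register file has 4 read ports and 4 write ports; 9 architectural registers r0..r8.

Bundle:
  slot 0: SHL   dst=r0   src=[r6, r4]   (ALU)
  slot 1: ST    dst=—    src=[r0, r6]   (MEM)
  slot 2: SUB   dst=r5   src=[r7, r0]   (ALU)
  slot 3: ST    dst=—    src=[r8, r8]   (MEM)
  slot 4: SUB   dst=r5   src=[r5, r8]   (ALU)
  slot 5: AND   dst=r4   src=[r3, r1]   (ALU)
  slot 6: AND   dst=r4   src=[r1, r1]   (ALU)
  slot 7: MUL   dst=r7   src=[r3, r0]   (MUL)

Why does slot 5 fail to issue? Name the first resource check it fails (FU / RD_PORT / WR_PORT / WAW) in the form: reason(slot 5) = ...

reason(slot 5) = RD_PORT

#0 ALU src=r6,r4 dispatched  <A:2 Mu:1 Ld:1 B:1 rd:2 wr:3>
#1 MEM src=r0,r6 dispatched  <A:2 Mu:1 Ld:0 B:1 rd:0 wr:3>
#2 ALU src=r7,r0 held:RD_PORT  <A:2 Mu:1 Ld:0 B:1 rd:0 wr:3>
#3 MEM src=r8,r8 held:FU  <A:2 Mu:1 Ld:0 B:1 rd:0 wr:3>
#4 ALU src=r5,r8 held:RD_PORT  <A:2 Mu:1 Ld:0 B:1 rd:0 wr:3>
#5 ALU src=r3,r1 held:RD_PORT  <A:2 Mu:1 Ld:0 B:1 rd:0 wr:3>
#6 ALU src=r1,r1 held:RD_PORT  <A:2 Mu:1 Ld:0 B:1 rd:0 wr:3>
#7 MUL src=r3,r0 held:RD_PORT  <A:2 Mu:1 Ld:0 B:1 rd:0 wr:3>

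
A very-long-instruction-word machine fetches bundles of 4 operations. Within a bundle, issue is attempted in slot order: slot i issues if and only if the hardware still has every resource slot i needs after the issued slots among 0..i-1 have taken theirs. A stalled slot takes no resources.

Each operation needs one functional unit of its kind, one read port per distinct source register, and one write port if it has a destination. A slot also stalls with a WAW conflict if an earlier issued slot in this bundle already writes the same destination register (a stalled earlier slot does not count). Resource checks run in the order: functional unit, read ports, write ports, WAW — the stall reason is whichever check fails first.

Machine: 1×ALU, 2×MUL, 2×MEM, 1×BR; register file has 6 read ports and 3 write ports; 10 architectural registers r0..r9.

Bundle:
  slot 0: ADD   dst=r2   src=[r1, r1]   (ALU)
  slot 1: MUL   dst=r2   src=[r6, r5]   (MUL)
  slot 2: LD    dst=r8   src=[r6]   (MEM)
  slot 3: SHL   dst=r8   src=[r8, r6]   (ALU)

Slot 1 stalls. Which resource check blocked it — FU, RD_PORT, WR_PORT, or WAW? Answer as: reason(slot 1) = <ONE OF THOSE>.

slot 0 (ALU): ISSUE — free A0,Mu2,Ld2,B1 rp5 wp2
slot 1 (MUL): stall WAW — free A0,Mu2,Ld2,B1 rp5 wp2
slot 2 (MEM): ISSUE — free A0,Mu2,Ld1,B1 rp4 wp1
slot 3 (ALU): stall FU — free A0,Mu2,Ld1,B1 rp4 wp1

reason(slot 1) = WAW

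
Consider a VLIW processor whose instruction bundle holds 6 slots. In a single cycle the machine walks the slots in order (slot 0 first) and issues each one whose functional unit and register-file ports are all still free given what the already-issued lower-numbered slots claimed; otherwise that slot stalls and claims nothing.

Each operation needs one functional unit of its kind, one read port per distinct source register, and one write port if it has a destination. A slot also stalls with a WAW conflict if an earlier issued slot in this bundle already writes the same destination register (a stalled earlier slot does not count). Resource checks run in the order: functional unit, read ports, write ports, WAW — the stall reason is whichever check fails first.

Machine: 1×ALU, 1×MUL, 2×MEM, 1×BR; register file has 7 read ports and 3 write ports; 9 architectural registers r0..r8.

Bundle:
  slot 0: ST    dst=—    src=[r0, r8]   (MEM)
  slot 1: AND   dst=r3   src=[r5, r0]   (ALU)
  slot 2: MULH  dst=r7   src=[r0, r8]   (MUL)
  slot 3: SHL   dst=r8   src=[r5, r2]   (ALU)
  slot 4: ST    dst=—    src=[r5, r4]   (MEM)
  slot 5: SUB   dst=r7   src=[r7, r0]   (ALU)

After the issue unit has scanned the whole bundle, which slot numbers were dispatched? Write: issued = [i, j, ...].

issued = [0, 1, 2]

#0 MEM src=r0,r8 dispatched  <A:1 Mu:1 Ld:1 B:1 rd:5 wr:3>
#1 ALU src=r5,r0 dispatched  <A:0 Mu:1 Ld:1 B:1 rd:3 wr:2>
#2 MUL src=r0,r8 dispatched  <A:0 Mu:0 Ld:1 B:1 rd:1 wr:1>
#3 ALU src=r5,r2 held:FU  <A:0 Mu:0 Ld:1 B:1 rd:1 wr:1>
#4 MEM src=r5,r4 held:RD_PORT  <A:0 Mu:0 Ld:1 B:1 rd:1 wr:1>
#5 ALU src=r7,r0 held:FU  <A:0 Mu:0 Ld:1 B:1 rd:1 wr:1>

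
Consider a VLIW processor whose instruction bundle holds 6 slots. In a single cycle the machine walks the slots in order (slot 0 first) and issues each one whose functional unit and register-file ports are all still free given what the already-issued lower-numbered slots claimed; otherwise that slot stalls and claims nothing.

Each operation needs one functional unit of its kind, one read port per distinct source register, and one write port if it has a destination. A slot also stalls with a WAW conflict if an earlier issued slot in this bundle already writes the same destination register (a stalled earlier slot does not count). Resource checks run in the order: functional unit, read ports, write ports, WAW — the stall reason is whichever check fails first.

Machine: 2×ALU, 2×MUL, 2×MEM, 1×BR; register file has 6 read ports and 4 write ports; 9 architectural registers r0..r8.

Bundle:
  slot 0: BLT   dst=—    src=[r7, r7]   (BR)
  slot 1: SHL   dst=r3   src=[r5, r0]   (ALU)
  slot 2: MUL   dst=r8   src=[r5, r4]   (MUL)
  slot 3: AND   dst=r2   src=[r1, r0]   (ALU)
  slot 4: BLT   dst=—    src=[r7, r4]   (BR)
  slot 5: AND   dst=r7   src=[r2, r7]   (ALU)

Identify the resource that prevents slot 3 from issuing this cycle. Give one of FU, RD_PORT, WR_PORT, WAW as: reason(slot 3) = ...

reason(slot 3) = RD_PORT

[0] BR needs rd=1 wr=0: ok; after: ALU=2 MUL=2 MEM=2 BR=0, R=5, W=4
[1] ALU needs rd=2 wr=1: ok; after: ALU=1 MUL=2 MEM=2 BR=0, R=3, W=3
[2] MUL needs rd=2 wr=1: ok; after: ALU=1 MUL=1 MEM=2 BR=0, R=1, W=2
[3] ALU needs rd=2 wr=1: RD_PORT; after: ALU=1 MUL=1 MEM=2 BR=0, R=1, W=2
[4] BR needs rd=2 wr=0: FU; after: ALU=1 MUL=1 MEM=2 BR=0, R=1, W=2
[5] ALU needs rd=2 wr=1: RD_PORT; after: ALU=1 MUL=1 MEM=2 BR=0, R=1, W=2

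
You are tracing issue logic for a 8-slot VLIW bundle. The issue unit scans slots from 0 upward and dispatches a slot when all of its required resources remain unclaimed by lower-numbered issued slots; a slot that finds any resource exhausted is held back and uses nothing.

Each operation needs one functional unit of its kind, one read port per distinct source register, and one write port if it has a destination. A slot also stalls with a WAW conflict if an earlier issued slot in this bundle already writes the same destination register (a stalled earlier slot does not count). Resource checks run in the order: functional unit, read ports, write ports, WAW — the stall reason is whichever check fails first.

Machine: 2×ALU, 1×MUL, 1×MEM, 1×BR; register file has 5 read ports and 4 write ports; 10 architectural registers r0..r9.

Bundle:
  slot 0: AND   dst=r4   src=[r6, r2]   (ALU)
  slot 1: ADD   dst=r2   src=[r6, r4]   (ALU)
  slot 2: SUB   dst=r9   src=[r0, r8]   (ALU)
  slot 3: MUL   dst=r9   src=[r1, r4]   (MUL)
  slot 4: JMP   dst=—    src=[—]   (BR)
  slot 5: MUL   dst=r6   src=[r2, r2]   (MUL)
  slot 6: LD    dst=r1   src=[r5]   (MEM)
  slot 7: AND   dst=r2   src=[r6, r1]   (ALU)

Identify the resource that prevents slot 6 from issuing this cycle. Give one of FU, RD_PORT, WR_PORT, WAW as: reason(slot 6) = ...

  0. ALU→r4 ⇒ go  {1A/1Mu/1Ld/1B | 3r 3w}
  1. ALU→r2 ⇒ go  {0A/1Mu/1Ld/1B | 1r 2w}
  2. ALU→r9 ⇒ no(FU)  {0A/1Mu/1Ld/1B | 1r 2w}
  3. MUL→r9 ⇒ no(RD_PORT)  {0A/1Mu/1Ld/1B | 1r 2w}
  4. BR ⇒ go  {0A/1Mu/1Ld/0B | 1r 2w}
  5. MUL→r6 ⇒ go  {0A/0Mu/1Ld/0B | 0r 1w}
  6. MEM→r1 ⇒ no(RD_PORT)  {0A/0Mu/1Ld/0B | 0r 1w}
  7. ALU→r2 ⇒ no(FU)  {0A/0Mu/1Ld/0B | 0r 1w}

reason(slot 6) = RD_PORT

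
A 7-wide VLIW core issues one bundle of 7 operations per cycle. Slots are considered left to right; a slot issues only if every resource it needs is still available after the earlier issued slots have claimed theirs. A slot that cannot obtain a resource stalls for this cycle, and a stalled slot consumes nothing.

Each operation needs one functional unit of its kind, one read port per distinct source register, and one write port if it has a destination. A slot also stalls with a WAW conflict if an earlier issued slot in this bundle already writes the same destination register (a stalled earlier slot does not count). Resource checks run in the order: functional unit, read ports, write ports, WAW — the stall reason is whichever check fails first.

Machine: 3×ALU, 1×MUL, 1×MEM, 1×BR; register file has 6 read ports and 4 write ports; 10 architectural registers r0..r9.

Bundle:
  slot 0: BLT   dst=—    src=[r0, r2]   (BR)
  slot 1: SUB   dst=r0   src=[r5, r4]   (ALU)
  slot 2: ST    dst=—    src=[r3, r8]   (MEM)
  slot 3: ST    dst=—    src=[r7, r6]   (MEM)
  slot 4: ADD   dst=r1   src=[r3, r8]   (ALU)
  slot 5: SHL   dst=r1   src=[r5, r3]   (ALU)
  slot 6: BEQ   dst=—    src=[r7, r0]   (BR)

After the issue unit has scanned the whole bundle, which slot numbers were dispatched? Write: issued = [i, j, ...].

  0. BR ⇒ go  {3A/1Mu/1Ld/0B | 4r 4w}
  1. ALU→r0 ⇒ go  {2A/1Mu/1Ld/0B | 2r 3w}
  2. MEM ⇒ go  {2A/1Mu/0Ld/0B | 0r 3w}
  3. MEM ⇒ no(FU)  {2A/1Mu/0Ld/0B | 0r 3w}
  4. ALU→r1 ⇒ no(RD_PORT)  {2A/1Mu/0Ld/0B | 0r 3w}
  5. ALU→r1 ⇒ no(RD_PORT)  {2A/1Mu/0Ld/0B | 0r 3w}
  6. BR ⇒ no(FU)  {2A/1Mu/0Ld/0B | 0r 3w}

issued = [0, 1, 2]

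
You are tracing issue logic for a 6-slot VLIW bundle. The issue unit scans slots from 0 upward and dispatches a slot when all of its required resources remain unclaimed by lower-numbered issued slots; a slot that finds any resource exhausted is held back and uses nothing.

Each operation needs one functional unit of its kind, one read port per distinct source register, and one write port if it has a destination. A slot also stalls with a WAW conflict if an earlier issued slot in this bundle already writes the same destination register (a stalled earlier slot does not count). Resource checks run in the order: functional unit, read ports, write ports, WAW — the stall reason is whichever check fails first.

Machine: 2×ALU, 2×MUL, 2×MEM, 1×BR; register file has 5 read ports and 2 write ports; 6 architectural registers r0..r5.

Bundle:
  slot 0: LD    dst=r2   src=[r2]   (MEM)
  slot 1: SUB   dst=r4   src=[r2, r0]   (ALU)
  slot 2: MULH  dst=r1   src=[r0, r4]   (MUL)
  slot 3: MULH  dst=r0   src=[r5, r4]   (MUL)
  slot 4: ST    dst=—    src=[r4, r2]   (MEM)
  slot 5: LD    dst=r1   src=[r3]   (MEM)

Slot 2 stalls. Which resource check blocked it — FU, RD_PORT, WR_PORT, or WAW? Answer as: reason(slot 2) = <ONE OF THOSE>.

slot 0 (MEM): ISSUE — free A2,Mu2,Ld1,B1 rp4 wp1
slot 1 (ALU): ISSUE — free A1,Mu2,Ld1,B1 rp2 wp0
slot 2 (MUL): stall WR_PORT — free A1,Mu2,Ld1,B1 rp2 wp0
slot 3 (MUL): stall WR_PORT — free A1,Mu2,Ld1,B1 rp2 wp0
slot 4 (MEM): ISSUE — free A1,Mu2,Ld0,B1 rp0 wp0
slot 5 (MEM): stall FU — free A1,Mu2,Ld0,B1 rp0 wp0

reason(slot 2) = WR_PORT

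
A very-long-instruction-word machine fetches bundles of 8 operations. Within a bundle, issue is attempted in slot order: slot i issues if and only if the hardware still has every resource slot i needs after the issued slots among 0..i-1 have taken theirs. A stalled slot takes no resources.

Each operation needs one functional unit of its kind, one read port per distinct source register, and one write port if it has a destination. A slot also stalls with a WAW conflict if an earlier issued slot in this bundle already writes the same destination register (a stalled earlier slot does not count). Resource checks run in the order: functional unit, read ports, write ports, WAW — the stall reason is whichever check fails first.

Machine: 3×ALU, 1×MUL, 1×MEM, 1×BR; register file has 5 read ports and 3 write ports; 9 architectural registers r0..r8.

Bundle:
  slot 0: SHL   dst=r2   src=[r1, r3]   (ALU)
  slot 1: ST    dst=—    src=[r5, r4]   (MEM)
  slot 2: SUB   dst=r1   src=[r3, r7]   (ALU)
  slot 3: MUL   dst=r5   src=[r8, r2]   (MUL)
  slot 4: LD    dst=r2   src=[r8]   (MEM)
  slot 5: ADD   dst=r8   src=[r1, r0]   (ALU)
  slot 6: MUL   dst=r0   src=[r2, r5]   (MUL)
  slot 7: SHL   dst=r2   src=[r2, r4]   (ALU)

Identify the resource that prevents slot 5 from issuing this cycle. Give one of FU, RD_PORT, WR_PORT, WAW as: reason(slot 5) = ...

reason(slot 5) = RD_PORT

slot 0 (ALU): ISSUE — free A2,Mu1,Ld1,B1 rp3 wp2
slot 1 (MEM): ISSUE — free A2,Mu1,Ld0,B1 rp1 wp2
slot 2 (ALU): stall RD_PORT — free A2,Mu1,Ld0,B1 rp1 wp2
slot 3 (MUL): stall RD_PORT — free A2,Mu1,Ld0,B1 rp1 wp2
slot 4 (MEM): stall FU — free A2,Mu1,Ld0,B1 rp1 wp2
slot 5 (ALU): stall RD_PORT — free A2,Mu1,Ld0,B1 rp1 wp2
slot 6 (MUL): stall RD_PORT — free A2,Mu1,Ld0,B1 rp1 wp2
slot 7 (ALU): stall RD_PORT — free A2,Mu1,Ld0,B1 rp1 wp2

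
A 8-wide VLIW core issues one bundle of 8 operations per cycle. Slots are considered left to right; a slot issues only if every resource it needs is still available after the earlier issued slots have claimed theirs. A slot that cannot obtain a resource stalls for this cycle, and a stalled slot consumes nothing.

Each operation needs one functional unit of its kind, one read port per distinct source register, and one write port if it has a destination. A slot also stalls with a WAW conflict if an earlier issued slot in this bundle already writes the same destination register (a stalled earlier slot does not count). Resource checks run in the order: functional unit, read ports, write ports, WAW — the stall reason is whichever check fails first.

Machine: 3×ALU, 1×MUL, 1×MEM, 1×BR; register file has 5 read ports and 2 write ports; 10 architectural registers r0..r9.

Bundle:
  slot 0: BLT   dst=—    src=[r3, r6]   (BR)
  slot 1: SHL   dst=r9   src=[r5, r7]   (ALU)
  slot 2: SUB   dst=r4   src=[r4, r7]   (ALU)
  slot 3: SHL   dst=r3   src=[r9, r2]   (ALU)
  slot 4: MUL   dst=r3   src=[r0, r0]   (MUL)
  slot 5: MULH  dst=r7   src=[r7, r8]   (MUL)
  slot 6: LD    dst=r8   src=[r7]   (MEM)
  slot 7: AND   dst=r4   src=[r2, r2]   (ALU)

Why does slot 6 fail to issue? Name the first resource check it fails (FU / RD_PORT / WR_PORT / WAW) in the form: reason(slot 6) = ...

reason(slot 6) = RD_PORT

[0] BR needs rd=2 wr=0: ok; after: ALU=3 MUL=1 MEM=1 BR=0, R=3, W=2
[1] ALU needs rd=2 wr=1: ok; after: ALU=2 MUL=1 MEM=1 BR=0, R=1, W=1
[2] ALU needs rd=2 wr=1: RD_PORT; after: ALU=2 MUL=1 MEM=1 BR=0, R=1, W=1
[3] ALU needs rd=2 wr=1: RD_PORT; after: ALU=2 MUL=1 MEM=1 BR=0, R=1, W=1
[4] MUL needs rd=1 wr=1: ok; after: ALU=2 MUL=0 MEM=1 BR=0, R=0, W=0
[5] MUL needs rd=2 wr=1: FU; after: ALU=2 MUL=0 MEM=1 BR=0, R=0, W=0
[6] MEM needs rd=1 wr=1: RD_PORT; after: ALU=2 MUL=0 MEM=1 BR=0, R=0, W=0
[7] ALU needs rd=1 wr=1: RD_PORT; after: ALU=2 MUL=0 MEM=1 BR=0, R=0, W=0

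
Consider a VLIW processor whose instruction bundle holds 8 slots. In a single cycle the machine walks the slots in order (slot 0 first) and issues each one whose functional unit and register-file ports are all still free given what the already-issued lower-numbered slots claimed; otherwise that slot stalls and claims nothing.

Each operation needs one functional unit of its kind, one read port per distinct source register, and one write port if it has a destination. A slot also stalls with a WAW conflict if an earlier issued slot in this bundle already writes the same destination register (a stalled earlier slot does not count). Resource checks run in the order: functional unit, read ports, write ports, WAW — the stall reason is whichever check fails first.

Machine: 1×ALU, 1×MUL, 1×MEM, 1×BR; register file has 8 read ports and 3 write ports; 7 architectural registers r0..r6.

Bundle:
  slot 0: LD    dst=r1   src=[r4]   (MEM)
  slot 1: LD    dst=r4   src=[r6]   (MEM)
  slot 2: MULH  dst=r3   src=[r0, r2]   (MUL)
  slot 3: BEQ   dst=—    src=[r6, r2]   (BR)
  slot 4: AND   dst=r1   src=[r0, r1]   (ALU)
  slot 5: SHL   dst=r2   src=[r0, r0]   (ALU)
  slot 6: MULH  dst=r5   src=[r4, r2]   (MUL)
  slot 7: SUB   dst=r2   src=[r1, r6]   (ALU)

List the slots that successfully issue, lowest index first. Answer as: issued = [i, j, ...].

slot 0 (MEM): ISSUE — free A1,Mu1,Ld0,B1 rp7 wp2
slot 1 (MEM): stall FU — free A1,Mu1,Ld0,B1 rp7 wp2
slot 2 (MUL): ISSUE — free A1,Mu0,Ld0,B1 rp5 wp1
slot 3 (BR): ISSUE — free A1,Mu0,Ld0,B0 rp3 wp1
slot 4 (ALU): stall WAW — free A1,Mu0,Ld0,B0 rp3 wp1
slot 5 (ALU): ISSUE — free A0,Mu0,Ld0,B0 rp2 wp0
slot 6 (MUL): stall FU — free A0,Mu0,Ld0,B0 rp2 wp0
slot 7 (ALU): stall FU — free A0,Mu0,Ld0,B0 rp2 wp0

issued = [0, 2, 3, 5]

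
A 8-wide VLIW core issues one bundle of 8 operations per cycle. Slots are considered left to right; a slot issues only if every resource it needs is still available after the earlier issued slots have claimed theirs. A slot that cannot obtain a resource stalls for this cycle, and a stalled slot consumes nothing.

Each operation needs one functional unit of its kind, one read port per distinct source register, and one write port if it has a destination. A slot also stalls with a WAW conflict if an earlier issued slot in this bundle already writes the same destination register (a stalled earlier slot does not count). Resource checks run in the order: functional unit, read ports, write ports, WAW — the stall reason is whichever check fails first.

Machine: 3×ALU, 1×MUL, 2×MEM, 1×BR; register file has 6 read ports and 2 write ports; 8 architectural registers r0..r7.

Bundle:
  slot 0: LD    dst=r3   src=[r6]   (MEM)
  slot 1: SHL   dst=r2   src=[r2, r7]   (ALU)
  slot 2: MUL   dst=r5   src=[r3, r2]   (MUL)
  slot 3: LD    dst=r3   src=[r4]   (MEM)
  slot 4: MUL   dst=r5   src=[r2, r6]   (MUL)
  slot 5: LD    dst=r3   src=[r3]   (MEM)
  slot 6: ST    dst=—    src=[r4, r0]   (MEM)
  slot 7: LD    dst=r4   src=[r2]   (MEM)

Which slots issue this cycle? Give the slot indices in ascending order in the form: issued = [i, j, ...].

issued = [0, 1, 6]

(0) want 1×MEM +1rd +1wr — yes → AL3|MU1|ME1|BR1|rd5|wr1
(1) want 1×ALU +2rd +1wr — yes → AL2|MU1|ME1|BR1|rd3|wr0
(2) want 1×MUL +2rd +1wr — WR_PORT → AL2|MU1|ME1|BR1|rd3|wr0
(3) want 1×MEM +1rd +1wr — WR_PORT → AL2|MU1|ME1|BR1|rd3|wr0
(4) want 1×MUL +2rd +1wr — WR_PORT → AL2|MU1|ME1|BR1|rd3|wr0
(5) want 1×MEM +1rd +1wr — WR_PORT → AL2|MU1|ME1|BR1|rd3|wr0
(6) want 1×MEM +2rd +0wr — yes → AL2|MU1|ME0|BR1|rd1|wr0
(7) want 1×MEM +1rd +1wr — FU → AL2|MU1|ME0|BR1|rd1|wr0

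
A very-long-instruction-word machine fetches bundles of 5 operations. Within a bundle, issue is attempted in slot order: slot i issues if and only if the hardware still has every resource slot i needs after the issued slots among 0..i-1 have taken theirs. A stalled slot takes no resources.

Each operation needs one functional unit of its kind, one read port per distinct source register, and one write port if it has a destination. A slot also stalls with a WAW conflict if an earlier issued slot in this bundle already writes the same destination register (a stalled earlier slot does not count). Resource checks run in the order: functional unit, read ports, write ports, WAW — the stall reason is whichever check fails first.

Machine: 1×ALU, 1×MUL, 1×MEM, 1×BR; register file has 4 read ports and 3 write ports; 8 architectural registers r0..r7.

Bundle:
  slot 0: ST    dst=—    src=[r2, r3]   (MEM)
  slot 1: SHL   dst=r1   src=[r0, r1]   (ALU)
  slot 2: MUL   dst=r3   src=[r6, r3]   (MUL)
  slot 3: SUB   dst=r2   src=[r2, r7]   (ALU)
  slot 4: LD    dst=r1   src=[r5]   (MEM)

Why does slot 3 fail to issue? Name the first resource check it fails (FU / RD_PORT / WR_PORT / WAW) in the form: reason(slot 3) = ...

[0] MEM needs rd=2 wr=0: ok; after: ALU=1 MUL=1 MEM=0 BR=1, R=2, W=3
[1] ALU needs rd=2 wr=1: ok; after: ALU=0 MUL=1 MEM=0 BR=1, R=0, W=2
[2] MUL needs rd=2 wr=1: RD_PORT; after: ALU=0 MUL=1 MEM=0 BR=1, R=0, W=2
[3] ALU needs rd=2 wr=1: FU; after: ALU=0 MUL=1 MEM=0 BR=1, R=0, W=2
[4] MEM needs rd=1 wr=1: FU; after: ALU=0 MUL=1 MEM=0 BR=1, R=0, W=2

reason(slot 3) = FU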